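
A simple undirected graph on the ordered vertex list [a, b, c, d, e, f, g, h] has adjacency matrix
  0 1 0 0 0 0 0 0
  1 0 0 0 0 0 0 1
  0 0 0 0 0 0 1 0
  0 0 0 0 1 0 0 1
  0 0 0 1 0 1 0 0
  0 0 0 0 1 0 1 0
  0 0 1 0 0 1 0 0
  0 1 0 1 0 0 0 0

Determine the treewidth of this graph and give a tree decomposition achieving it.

Every bag has size at most 2, so the width is 2 − 1 = 1 and tw(G) ≤ 1. Any graph with an edge has treewidth ≥ 1, and G has the edge a–b. The upper and lower bounds meet at 1, so that is the treewidth.

Treewidth 1.
One optimal decomposition is:
Bags: B1 = {a, b}  B2 = {b, h}  B3 = {d, h}  B4 = {d, e}  B5 = {e, f}  B6 = {f, g}  B7 = {c, g}
Tree: B1–B2, B2–B3, B3–B4, B4–B5, B5–B6, B6–B7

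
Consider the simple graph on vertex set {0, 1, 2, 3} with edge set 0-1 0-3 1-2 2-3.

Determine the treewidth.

2

A width-2 tree decomposition is:
Bags: B1 = {0, 2, 3}  B2 = {0, 1, 2}
Tree: B1–B2
Each bag holds 3 vertices, so the decomposition has width 2, which upper-bounds the treewidth. For the lower bound, G contains the cycle 2–3–0–1–2, so G is not a forest; only forests have treewidth ≤ 1, hence tw(G) ≥ 2. Therefore the treewidth is 2.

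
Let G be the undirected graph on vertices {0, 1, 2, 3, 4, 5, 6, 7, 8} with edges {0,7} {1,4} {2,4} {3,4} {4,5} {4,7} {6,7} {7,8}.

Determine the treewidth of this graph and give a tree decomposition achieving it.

Treewidth 1.
One optimal decomposition is:
Bags: B1 = {4, 7}  B2 = {3, 4}  B3 = {2, 4}  B4 = {6, 7}  B5 = {4, 5}  B6 = {1, 4}  B7 = {0, 7}  B8 = {7, 8}
Tree: B1–B2, B2–B3, B1–B4, B3–B5, B5–B6, B1–B7, B7–B8

Every bag has size at most 2, so the width is 2 − 1 = 1 and tw(G) ≤ 1. Any graph with an edge has treewidth ≥ 1, and G has the edge 7–4. Combining the bounds, tw(G) = 1.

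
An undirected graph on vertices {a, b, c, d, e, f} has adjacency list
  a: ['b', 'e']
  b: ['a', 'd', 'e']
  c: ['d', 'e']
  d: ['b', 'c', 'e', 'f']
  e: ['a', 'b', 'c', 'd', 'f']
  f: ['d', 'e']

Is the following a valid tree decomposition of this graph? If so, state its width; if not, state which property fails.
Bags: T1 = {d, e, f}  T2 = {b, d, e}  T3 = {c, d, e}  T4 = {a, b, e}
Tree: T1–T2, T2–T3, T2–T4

Checking the three conditions: (i) the bags cover all of {a, b, c, d, e, f}; (ii) for each edge, some bag contains both endpoints; (iii) the bags containing any fixed vertex form a subtree. All hold, so the decomposition is valid with width 3 − 1 = 2.

Yes; width 2.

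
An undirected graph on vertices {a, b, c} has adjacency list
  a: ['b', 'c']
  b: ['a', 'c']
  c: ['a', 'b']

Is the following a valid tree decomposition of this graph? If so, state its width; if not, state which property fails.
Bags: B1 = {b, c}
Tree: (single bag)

No — vertex a appears in no bag.

A tree decomposition must satisfy three properties: every vertex lies in some bag; for every edge, both endpoints lie together in some bag; and for every vertex, the bags containing it form a connected subtree. Here vertex a appears in no bag, so the decomposition is invalid.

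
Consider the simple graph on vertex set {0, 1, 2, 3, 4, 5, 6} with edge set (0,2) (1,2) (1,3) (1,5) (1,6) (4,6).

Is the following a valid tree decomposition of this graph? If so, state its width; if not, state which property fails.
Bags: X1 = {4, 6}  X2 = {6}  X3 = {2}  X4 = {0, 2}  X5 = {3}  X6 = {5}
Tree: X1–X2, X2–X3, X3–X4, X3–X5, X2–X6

A tree decomposition must satisfy three properties: every vertex lies in some bag; for every edge, both endpoints lie together in some bag; and for every vertex, the bags containing it form a connected subtree. Here vertex 1 appears in no bag, so the decomposition is invalid.

No — vertex 1 appears in no bag.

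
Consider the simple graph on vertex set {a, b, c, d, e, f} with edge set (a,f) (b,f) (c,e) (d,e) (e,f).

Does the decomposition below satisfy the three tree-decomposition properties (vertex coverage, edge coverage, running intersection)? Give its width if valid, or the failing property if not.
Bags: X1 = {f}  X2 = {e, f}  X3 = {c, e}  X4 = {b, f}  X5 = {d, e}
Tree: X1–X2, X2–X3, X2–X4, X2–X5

No — vertex a appears in no bag.

A tree decomposition must satisfy three properties: every vertex lies in some bag; for every edge, both endpoints lie together in some bag; and for every vertex, the bags containing it form a connected subtree. Here vertex a appears in no bag, so the decomposition is invalid.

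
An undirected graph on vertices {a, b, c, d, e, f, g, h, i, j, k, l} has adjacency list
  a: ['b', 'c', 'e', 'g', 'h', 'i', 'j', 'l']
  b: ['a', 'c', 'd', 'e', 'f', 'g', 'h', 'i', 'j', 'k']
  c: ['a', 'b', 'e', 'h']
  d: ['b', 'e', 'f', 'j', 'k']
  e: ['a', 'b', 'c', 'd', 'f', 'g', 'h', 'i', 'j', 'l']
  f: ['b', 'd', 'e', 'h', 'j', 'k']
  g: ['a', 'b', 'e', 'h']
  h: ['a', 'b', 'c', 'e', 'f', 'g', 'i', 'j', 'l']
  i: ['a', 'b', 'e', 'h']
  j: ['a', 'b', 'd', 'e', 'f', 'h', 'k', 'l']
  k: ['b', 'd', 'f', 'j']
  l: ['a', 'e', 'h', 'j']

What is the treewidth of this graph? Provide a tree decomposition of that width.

Treewidth 4.
One such decomposition:
Bags: B1 = {b, e, f, h, j}  B2 = {a, b, e, h, j}  B3 = {a, b, e, h, i}  B4 = {a, b, c, e, h}  B5 = {b, d, e, f, j}  B6 = {b, d, f, j, k}  B7 = {a, b, e, g, h}  B8 = {a, e, h, j, l}
Tree: B1–B2, B2–B3, B2–B4, B1–B5, B5–B6, B2–B7, B2–B8

Every bag has size at most 5, so the width is 5 − 1 = 4 and tw(G) ≤ 4. For the lower bound, the 5 vertices {a, e, h, j, l} are pairwise adjacent, and any tree decomposition puts a clique entirely inside one bag — forcing width ≥ 4. Hence tw(G) = 4 exactly.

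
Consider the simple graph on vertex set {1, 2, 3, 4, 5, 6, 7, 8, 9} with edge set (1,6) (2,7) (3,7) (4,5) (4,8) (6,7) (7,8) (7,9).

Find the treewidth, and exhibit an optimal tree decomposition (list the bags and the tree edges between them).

Every bag has size at most 2, so the width is 2 − 1 = 1 and tw(G) ≤ 1. Since G has at least one edge (e.g. 7–2), it is not an edgeless graph, so tw(G) ≥ 1. Therefore the treewidth is 1.

Treewidth 1.
One optimal decomposition is:
Bags: B1 = {2, 7}  B2 = {3, 7}  B3 = {6, 7}  B4 = {7, 8}  B5 = {1, 6}  B6 = {4, 8}  B7 = {7, 9}  B8 = {4, 5}
Tree: B1–B2, B2–B3, B3–B4, B3–B5, B4–B6, B4–B7, B6–B8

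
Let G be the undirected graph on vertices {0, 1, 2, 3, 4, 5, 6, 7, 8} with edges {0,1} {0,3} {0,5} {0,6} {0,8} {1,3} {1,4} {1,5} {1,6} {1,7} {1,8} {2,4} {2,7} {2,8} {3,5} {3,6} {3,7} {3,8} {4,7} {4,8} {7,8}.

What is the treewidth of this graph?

A width-3 tree decomposition is:
Bags: B1 = {1, 4, 7, 8}  B2 = {1, 3, 7, 8}  B3 = {0, 1, 3, 8}  B4 = {0, 1, 3, 5}  B5 = {2, 4, 7, 8}  B6 = {0, 1, 3, 6}
Tree: B1–B2, B2–B3, B3–B4, B1–B5, B4–B6
Each bag holds 4 vertices, so the decomposition has width 3, which upper-bounds the treewidth. For the lower bound, the 4 vertices {0, 1, 3, 8} are pairwise adjacent, and any tree decomposition puts a clique entirely inside one bag — forcing width ≥ 3. Combining the bounds, tw(G) = 3.

3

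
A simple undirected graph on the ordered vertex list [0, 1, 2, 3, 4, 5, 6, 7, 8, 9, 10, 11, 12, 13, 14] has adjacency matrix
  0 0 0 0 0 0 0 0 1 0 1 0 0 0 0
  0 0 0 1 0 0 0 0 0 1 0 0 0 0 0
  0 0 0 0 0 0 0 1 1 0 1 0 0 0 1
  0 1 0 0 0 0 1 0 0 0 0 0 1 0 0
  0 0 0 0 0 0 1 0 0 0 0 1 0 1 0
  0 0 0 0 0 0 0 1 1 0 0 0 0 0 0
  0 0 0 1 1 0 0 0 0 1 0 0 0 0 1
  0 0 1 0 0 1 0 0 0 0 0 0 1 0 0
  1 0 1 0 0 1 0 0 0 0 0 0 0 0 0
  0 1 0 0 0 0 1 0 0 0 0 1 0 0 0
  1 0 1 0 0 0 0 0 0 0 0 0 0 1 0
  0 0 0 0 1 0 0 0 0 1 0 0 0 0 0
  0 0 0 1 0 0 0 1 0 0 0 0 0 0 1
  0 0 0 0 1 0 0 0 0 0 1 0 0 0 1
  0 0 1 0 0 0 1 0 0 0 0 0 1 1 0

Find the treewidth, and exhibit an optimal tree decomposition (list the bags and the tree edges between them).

Treewidth 3.
Bags: B1 = {0, 5, 8, 10}  B2 = {2, 5, 8, 10}  B3 = {2, 5, 7, 10}  B4 = {2, 7, 10, 13}  B5 = {2, 7, 13, 14}  B6 = {7, 12, 13, 14}  B7 = {4, 12, 13, 14}  B8 = {4, 6, 12, 14}  B9 = {3, 4, 6, 12}  B10 = {3, 4, 6, 11}  B11 = {3, 6, 9, 11}  B12 = {1, 3, 9, 11}
Tree: B1–B2, B2–B3, B3–B4, B4–B5, B5–B6, B6–B7, B7–B8, B8–B9, B9–B10, B10–B11, B11–B12

The largest bag has 4 vertices, giving width 3; this decomposition certifies tw(G) ≤ 3. For the lower bound: the 4 vertex sets {0,5,8}, {10}, {2}, {7,12,13,14} are disjoint, each induces a connected subgraph, and every pair is joined by at least one edge of G. Contracting each set to a single vertex therefore yields K_{4} as a minor, and since treewidth is minor-monotone, tw(G) ≥ tw(K_{4}) = 3. The upper and lower bounds meet at 3, so that is the treewidth.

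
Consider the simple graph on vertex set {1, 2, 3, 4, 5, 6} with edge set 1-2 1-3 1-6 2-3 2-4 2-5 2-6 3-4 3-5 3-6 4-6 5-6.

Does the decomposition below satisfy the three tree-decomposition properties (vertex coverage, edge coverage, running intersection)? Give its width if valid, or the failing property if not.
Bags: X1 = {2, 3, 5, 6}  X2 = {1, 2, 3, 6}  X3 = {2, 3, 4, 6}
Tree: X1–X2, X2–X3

Yes; width 3.

Checking the three conditions: (i) the bags cover all of {1, 2, 3, 4, 5, 6}; (ii) for each edge, some bag contains both endpoints; (iii) the bags containing any fixed vertex form a subtree. All hold, so the decomposition is valid with width 4 − 1 = 3.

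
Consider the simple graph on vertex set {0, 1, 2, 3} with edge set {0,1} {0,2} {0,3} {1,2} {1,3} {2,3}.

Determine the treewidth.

3

A width-3 tree decomposition is:
Bags: B1 = {0, 1, 2, 3}
Tree: (single bag)
A single bag containing all 4 vertices is trivially a valid decomposition of width 3. On the other hand G contains the 4-clique {0, 1, 2, 3}. A clique must lie in a single bag of any decomposition, so no decomposition can have width below 3. The upper and lower bounds meet at 3, so that is the treewidth.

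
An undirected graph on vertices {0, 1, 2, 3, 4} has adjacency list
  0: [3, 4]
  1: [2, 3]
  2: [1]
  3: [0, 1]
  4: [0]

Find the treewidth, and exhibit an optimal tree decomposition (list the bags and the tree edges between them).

Each bag holds 2 vertices, so the decomposition has width 1, which upper-bounds the treewidth. Since G has at least one edge (e.g. 2–1), it is not an edgeless graph, so tw(G) ≥ 1. Combining the bounds, tw(G) = 1.

Treewidth 1.
One such decomposition:
Bags: B1 = {1, 2}  B2 = {1, 3}  B3 = {0, 3}  B4 = {0, 4}
Tree: B1–B2, B2–B3, B3–B4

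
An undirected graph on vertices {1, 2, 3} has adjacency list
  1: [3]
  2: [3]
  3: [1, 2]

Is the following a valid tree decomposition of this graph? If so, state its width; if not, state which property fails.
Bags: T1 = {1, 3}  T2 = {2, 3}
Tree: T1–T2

Vertex coverage: the bags together contain {1, 2, 3}, the full vertex set. Edge coverage: each edge of G has both endpoints in at least one bag. Running intersection: for every vertex, the bags containing it form a connected subtree. All three properties hold, so this is a valid tree decomposition of width max|bag| − 1 = 1, and hence tw(G) ≤ 1.

Yes; width 1.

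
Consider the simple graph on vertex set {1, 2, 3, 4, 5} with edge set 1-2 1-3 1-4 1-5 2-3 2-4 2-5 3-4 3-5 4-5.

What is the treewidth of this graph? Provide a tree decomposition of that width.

Treewidth 4.
One optimal decomposition is:
Bags: B1 = {1, 2, 3, 4, 5}
Tree: (single bag)

With just one bag of size 5, the width is 5 − 1 = 4, so tw(G) ≤ 4. For the lower bound, the 5 vertices {1, 2, 3, 4, 5} are pairwise adjacent, and any tree decomposition puts a clique entirely inside one bag — forcing width ≥ 4. Therefore the treewidth is 4.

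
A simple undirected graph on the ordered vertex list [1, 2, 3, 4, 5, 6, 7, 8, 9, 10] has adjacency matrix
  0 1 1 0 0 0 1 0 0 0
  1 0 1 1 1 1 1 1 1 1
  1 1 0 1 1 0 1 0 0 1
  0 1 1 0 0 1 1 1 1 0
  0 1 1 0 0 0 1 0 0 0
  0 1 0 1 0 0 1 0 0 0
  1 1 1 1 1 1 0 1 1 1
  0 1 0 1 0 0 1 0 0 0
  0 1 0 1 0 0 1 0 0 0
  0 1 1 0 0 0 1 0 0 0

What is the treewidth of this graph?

3

A width-3 tree decomposition is:
Bags: B1 = {2, 4, 6, 7}  B2 = {2, 3, 4, 7}  B3 = {2, 4, 7, 8}  B4 = {2, 3, 5, 7}  B5 = {2, 3, 7, 10}  B6 = {2, 4, 7, 9}  B7 = {1, 2, 3, 7}
Tree: B1–B2, B1–B3, B2–B4, B4–B5, B2–B6, B4–B7
The largest bag has 4 vertices, giving width 3; this decomposition certifies tw(G) ≤ 3. Conversely, {2, 4, 7, 8} is a clique of size 4, and the vertices of any clique must share a bag in every tree decomposition; so some bag has ≥ 4 vertices and tw(G) ≥ 3. Therefore the treewidth is 3.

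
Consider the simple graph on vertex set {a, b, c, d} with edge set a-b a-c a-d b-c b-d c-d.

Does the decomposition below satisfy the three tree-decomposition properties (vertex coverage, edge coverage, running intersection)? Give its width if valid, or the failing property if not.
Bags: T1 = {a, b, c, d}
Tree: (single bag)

Yes; width 3.

Every vertex of G appears in some bag (union = {a, b, c, d}); every edge is covered by a bag; and for each vertex v the set of bags containing v is connected in the bag tree. The decomposition is therefore valid. The largest bag has 4 vertices, so the width is 3.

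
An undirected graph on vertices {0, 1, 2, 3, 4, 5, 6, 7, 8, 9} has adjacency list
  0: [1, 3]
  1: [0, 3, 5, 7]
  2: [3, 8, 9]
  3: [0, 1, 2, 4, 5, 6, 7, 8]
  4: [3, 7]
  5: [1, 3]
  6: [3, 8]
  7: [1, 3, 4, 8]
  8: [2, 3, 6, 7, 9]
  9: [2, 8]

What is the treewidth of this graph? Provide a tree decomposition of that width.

The largest bag has 3 vertices, giving width 2; this decomposition certifies tw(G) ≤ 2. Conversely, {2, 8, 9} is a clique of size 3, and the vertices of any clique must share a bag in every tree decomposition; so some bag has ≥ 3 vertices and tw(G) ≥ 2. Therefore the treewidth is 2.

Treewidth 2.
Bags: B1 = {3, 7, 8}  B2 = {3, 6, 8}  B3 = {1, 3, 7}  B4 = {2, 3, 8}  B5 = {2, 8, 9}  B6 = {0, 1, 3}  B7 = {3, 4, 7}  B8 = {1, 3, 5}
Tree: B1–B2, B1–B3, B1–B4, B4–B5, B3–B6, B3–B7, B3–B8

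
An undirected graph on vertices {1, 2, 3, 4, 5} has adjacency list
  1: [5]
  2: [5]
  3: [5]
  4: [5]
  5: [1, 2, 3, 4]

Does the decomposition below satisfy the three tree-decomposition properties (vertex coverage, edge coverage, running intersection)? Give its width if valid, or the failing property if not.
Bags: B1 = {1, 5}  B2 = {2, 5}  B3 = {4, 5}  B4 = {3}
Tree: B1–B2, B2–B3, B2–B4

No — edge (5,3) lies in no bag.

A tree decomposition must satisfy three properties: every vertex lies in some bag; for every edge, both endpoints lie together in some bag; and for every vertex, the bags containing it form a connected subtree. Here edge (5,3) lies in no bag, so the decomposition is invalid.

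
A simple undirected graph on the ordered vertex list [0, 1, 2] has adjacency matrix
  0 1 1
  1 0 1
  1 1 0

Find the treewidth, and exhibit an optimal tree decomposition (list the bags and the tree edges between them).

Treewidth 2.
One optimal decomposition is:
Bags: B1 = {0, 1, 2}
Tree: (single bag)

With just one bag of size 3, the width is 3 − 1 = 2, so tw(G) ≤ 2. On the other hand G contains the 3-clique {0, 1, 2}. A clique must lie in a single bag of any decomposition, so no decomposition can have width below 2. Therefore the treewidth is 2.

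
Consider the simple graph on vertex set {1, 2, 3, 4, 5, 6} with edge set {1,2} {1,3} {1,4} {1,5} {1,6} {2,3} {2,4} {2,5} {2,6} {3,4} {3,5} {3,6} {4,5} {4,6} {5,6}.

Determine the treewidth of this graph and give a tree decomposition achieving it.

With just one bag of size 6, the width is 6 − 1 = 5, so tw(G) ≤ 5. On the other hand G contains the 6-clique {1, 2, 3, 4, 5, 6}. A clique must lie in a single bag of any decomposition, so no decomposition can have width below 5. Hence tw(G) = 5 exactly.

Treewidth 5.
One such decomposition:
Bags: B1 = {1, 2, 3, 4, 5, 6}
Tree: (single bag)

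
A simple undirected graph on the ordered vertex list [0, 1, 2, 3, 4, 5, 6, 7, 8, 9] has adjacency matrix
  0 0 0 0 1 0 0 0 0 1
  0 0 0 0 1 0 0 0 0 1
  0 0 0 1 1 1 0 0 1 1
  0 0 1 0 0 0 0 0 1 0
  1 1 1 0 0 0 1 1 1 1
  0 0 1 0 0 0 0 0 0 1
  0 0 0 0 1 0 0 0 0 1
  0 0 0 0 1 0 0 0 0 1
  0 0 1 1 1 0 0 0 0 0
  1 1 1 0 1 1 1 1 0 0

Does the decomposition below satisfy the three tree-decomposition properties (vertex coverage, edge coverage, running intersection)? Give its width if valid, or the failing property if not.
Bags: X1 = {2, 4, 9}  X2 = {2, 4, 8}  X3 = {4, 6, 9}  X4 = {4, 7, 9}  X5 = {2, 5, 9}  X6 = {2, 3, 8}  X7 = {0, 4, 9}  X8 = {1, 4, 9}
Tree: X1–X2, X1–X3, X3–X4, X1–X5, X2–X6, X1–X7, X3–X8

Yes; width 2.

Vertex coverage: the bags together contain {0, 1, 2, 3, 4, 5, 6, 7, 8, 9}, the full vertex set. Edge coverage: each edge of G has both endpoints in at least one bag. Running intersection: for every vertex, the bags containing it form a connected subtree. All three properties hold, so this is a valid tree decomposition of width max|bag| − 1 = 2, and hence tw(G) ≤ 2.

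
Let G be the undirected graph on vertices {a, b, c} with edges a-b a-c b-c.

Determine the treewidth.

2

A width-2 tree decomposition is:
Bags: B1 = {a, b, c}
Tree: (single bag)
With just one bag of size 3, the width is 3 − 1 = 2, so tw(G) ≤ 2. For the lower bound, the 3 vertices {a, b, c} are pairwise adjacent, and any tree decomposition puts a clique entirely inside one bag — forcing width ≥ 2. Therefore the treewidth is 2.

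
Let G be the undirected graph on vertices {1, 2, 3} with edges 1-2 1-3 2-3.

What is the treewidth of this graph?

A width-2 tree decomposition is:
Bags: B1 = {1, 2, 3}
Tree: (single bag)
A single bag containing all 3 vertices is trivially a valid decomposition of width 2. Conversely, {1, 2, 3} is a clique of size 3, and the vertices of any clique must share a bag in every tree decomposition; so some bag has ≥ 3 vertices and tw(G) ≥ 2. Hence tw(G) = 2 exactly.

2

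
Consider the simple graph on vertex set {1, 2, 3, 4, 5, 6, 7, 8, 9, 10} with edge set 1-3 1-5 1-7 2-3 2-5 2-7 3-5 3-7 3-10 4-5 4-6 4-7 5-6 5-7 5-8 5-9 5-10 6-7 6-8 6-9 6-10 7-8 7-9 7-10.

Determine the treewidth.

A width-3 tree decomposition is:
Bags: B1 = {5, 6, 7, 10}  B2 = {5, 6, 7, 8}  B3 = {3, 5, 7, 10}  B4 = {1, 3, 5, 7}  B5 = {5, 6, 7, 9}  B6 = {4, 5, 6, 7}  B7 = {2, 3, 5, 7}
Tree: B1–B2, B1–B3, B3–B4, B2–B5, B5–B6, B4–B7
The largest bag has 4 vertices, giving width 3; this decomposition certifies tw(G) ≤ 3. Conversely, {1, 3, 5, 7} is a clique of size 4, and the vertices of any clique must share a bag in every tree decomposition; so some bag has ≥ 4 vertices and tw(G) ≥ 3. The upper and lower bounds meet at 3, so that is the treewidth.

3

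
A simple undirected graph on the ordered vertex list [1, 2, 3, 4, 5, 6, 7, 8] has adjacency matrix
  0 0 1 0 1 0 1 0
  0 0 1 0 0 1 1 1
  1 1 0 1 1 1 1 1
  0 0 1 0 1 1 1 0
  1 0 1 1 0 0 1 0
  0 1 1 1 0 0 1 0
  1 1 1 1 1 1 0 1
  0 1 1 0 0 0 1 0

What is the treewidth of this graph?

A width-3 tree decomposition is:
Bags: B1 = {2, 3, 7, 8}  B2 = {2, 3, 6, 7}  B3 = {3, 4, 6, 7}  B4 = {3, 4, 5, 7}  B5 = {1, 3, 5, 7}
Tree: B1–B2, B2–B3, B3–B4, B4–B5
The largest bag has 4 vertices, giving width 3; this decomposition certifies tw(G) ≤ 3. On the other hand G contains the 4-clique {1, 3, 5, 7}. A clique must lie in a single bag of any decomposition, so no decomposition can have width below 3. Therefore the treewidth is 3.

3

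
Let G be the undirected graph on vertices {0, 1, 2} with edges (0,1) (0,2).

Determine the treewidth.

A width-1 tree decomposition is:
Bags: B1 = {0, 2}  B2 = {0, 1}
Tree: B1–B2
Every bag has size at most 2, so the width is 2 − 1 = 1 and tw(G) ≤ 1. G has an edge, so its treewidth is at least 1. Therefore the treewidth is 1.

1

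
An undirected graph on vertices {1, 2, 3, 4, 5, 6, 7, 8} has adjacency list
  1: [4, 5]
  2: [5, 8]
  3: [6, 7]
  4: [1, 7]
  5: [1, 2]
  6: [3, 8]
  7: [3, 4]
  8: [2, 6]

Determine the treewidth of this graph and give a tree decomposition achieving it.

Treewidth 2.
One such decomposition:
Bags: B1 = {3, 6, 8}  B2 = {2, 3, 8}  B3 = {2, 3, 5}  B4 = {1, 3, 5}  B5 = {1, 3, 4}  B6 = {3, 4, 7}
Tree: B1–B2, B2–B3, B3–B4, B4–B5, B5–B6

Every bag has size at most 3, so the width is 3 − 1 = 2 and tw(G) ≤ 2. Since 3–6–8–2–5–1–4–7–3 is a cycle in G, G is not acyclic. Forests are exactly the graphs of treewidth ≤ 1, so tw(G) ≥ 2. Therefore the treewidth is 2.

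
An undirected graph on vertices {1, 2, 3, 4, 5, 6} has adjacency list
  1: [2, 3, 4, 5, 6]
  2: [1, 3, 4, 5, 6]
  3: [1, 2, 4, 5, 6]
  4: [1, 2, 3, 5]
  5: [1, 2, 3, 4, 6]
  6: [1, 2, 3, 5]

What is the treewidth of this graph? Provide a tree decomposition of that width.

Each bag holds 5 vertices, so the decomposition has width 4, which upper-bounds the treewidth. Conversely, {1, 2, 3, 4, 5} is a clique of size 5, and the vertices of any clique must share a bag in every tree decomposition; so some bag has ≥ 5 vertices and tw(G) ≥ 4. Hence tw(G) = 4 exactly.

Treewidth 4.
One such decomposition:
Bags: B1 = {1, 2, 3, 4, 5}  B2 = {1, 2, 3, 5, 6}
Tree: B1–B2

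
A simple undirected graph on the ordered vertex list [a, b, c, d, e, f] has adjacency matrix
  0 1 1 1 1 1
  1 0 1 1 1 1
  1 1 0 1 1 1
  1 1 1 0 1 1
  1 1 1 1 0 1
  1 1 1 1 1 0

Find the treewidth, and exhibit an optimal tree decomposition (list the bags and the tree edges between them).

A single bag containing all 6 vertices is trivially a valid decomposition of width 5. Conversely, {a, b, c, d, e, f} is a clique of size 6, and the vertices of any clique must share a bag in every tree decomposition; so some bag has ≥ 6 vertices and tw(G) ≥ 5. The upper and lower bounds meet at 5, so that is the treewidth.

Treewidth 5.
One such decomposition:
Bags: B1 = {a, b, c, d, e, f}
Tree: (single bag)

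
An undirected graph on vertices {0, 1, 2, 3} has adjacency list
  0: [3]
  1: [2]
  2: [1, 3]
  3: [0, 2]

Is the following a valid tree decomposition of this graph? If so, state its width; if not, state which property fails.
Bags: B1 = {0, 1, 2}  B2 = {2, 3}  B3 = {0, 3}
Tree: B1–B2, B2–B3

A tree decomposition must satisfy three properties: every vertex lies in some bag; for every edge, both endpoints lie together in some bag; and for every vertex, the bags containing it form a connected subtree. Here bags containing vertex 0 are not connected in the tree, so the decomposition is invalid.

No — bags containing vertex 0 are not connected in the tree.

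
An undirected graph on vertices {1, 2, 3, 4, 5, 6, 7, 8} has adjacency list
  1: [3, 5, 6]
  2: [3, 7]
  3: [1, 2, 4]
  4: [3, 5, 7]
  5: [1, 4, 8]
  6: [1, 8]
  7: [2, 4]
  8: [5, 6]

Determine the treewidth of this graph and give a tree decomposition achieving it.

Treewidth 2.
One such decomposition:
Bags: B1 = {1, 6, 8}  B2 = {1, 5, 8}  B3 = {1, 3, 5}  B4 = {3, 4, 5}  B5 = {2, 3, 4}  B6 = {2, 4, 7}
Tree: B1–B2, B2–B3, B3–B4, B4–B5, B5–B6

Every bag has size at most 3, so the width is 3 − 1 = 2 and tw(G) ≤ 2. Since 6–8–5–1–6 is a cycle in G, G is not acyclic. Forests are exactly the graphs of treewidth ≤ 1, so tw(G) ≥ 2. Combining the bounds, tw(G) = 2.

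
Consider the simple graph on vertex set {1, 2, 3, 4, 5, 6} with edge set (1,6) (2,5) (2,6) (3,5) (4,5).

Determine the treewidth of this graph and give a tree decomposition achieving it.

Treewidth 1.
One optimal decomposition is:
Bags: B1 = {2, 5}  B2 = {4, 5}  B3 = {2, 6}  B4 = {3, 5}  B5 = {1, 6}
Tree: B1–B2, B1–B3, B1–B4, B3–B5

The largest bag has 2 vertices, giving width 1; this decomposition certifies tw(G) ≤ 1. Any graph with an edge has treewidth ≥ 1, and G has the edge 2–5. Hence tw(G) = 1 exactly.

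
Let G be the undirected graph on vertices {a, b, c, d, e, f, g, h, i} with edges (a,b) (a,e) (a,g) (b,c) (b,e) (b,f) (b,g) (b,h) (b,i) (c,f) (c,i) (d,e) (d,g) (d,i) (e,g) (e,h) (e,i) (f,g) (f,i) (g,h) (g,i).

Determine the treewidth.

A width-3 tree decomposition is:
Bags: B1 = {b, f, g, i}  B2 = {b, e, g, i}  B3 = {b, c, f, i}  B4 = {d, e, g, i}  B5 = {b, e, g, h}  B6 = {a, b, e, g}
Tree: B1–B2, B1–B3, B2–B4, B2–B5, B5–B6
Every bag has size at most 4, so the width is 4 − 1 = 3 and tw(G) ≤ 3. On the other hand G contains the 4-clique {d, e, g, i}. A clique must lie in a single bag of any decomposition, so no decomposition can have width below 3. Hence tw(G) = 3 exactly.

3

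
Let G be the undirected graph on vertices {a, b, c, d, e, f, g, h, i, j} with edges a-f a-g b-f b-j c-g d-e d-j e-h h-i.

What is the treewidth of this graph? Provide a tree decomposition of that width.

Treewidth 1.
One optimal decomposition is:
Bags: B1 = {h, i}  B2 = {e, h}  B3 = {d, e}  B4 = {d, j}  B5 = {b, j}  B6 = {b, f}  B7 = {a, f}  B8 = {a, g}  B9 = {c, g}
Tree: B1–B2, B2–B3, B3–B4, B4–B5, B5–B6, B6–B7, B7–B8, B8–B9

The largest bag has 2 vertices, giving width 1; this decomposition certifies tw(G) ≤ 1. G has an edge, so its treewidth is at least 1. Hence tw(G) = 1 exactly.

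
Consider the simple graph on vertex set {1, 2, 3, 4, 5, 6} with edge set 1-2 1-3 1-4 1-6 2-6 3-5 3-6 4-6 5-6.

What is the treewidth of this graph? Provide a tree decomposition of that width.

Treewidth 2.
One such decomposition:
Bags: B1 = {1, 4, 6}  B2 = {1, 3, 6}  B3 = {3, 5, 6}  B4 = {1, 2, 6}
Tree: B1–B2, B2–B3, B2–B4

Each bag holds 3 vertices, so the decomposition has width 2, which upper-bounds the treewidth. Conversely, {1, 2, 6} is a clique of size 3, and the vertices of any clique must share a bag in every tree decomposition; so some bag has ≥ 3 vertices and tw(G) ≥ 2. Hence tw(G) = 2 exactly.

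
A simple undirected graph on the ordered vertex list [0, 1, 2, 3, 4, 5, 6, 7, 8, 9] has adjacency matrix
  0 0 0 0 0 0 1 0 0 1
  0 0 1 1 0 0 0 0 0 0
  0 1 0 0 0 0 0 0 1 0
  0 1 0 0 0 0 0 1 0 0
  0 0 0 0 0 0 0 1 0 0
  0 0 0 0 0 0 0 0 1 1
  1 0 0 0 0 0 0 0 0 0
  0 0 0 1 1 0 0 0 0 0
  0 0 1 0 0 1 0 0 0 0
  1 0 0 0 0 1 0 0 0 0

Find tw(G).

1

A width-1 tree decomposition is:
Bags: B1 = {0, 6}  B2 = {0, 9}  B3 = {5, 9}  B4 = {5, 8}  B5 = {2, 8}  B6 = {1, 2}  B7 = {1, 3}  B8 = {3, 7}  B9 = {4, 7}
Tree: B1–B2, B2–B3, B3–B4, B4–B5, B5–B6, B6–B7, B7–B8, B8–B9
The largest bag has 2 vertices, giving width 1; this decomposition certifies tw(G) ≤ 1. Any graph with an edge has treewidth ≥ 1, and G has the edge 6–0. Hence tw(G) = 1 exactly.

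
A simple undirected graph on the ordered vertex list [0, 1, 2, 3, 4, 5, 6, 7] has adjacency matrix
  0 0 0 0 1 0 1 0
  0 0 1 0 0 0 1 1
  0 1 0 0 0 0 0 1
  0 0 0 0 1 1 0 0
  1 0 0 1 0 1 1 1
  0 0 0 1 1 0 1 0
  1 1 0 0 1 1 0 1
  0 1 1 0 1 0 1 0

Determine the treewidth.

2

A width-2 tree decomposition is:
Bags: B1 = {4, 5, 6}  B2 = {4, 6, 7}  B3 = {1, 6, 7}  B4 = {0, 4, 6}  B5 = {1, 2, 7}  B6 = {3, 4, 5}
Tree: B1–B2, B2–B3, B1–B4, B3–B5, B1–B6
The largest bag has 3 vertices, giving width 2; this decomposition certifies tw(G) ≤ 2. Conversely, {1, 2, 7} is a clique of size 3, and the vertices of any clique must share a bag in every tree decomposition; so some bag has ≥ 3 vertices and tw(G) ≥ 2. Therefore the treewidth is 2.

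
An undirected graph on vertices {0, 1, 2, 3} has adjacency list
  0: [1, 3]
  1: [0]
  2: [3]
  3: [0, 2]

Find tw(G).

1

A width-1 tree decomposition is:
Bags: B1 = {2, 3}  B2 = {0, 3}  B3 = {0, 1}
Tree: B1–B2, B2–B3
The largest bag has 2 vertices, giving width 1; this decomposition certifies tw(G) ≤ 1. Since G has at least one edge (e.g. 2–3), it is not an edgeless graph, so tw(G) ≥ 1. Combining the bounds, tw(G) = 1.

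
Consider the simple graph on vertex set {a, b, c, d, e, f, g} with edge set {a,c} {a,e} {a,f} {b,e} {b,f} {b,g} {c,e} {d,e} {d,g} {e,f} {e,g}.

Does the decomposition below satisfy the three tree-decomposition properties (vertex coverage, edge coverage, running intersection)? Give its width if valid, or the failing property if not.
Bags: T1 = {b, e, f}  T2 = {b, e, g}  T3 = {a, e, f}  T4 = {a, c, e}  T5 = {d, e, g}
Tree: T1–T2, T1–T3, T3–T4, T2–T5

Yes; width 2.

Vertex coverage: the bags together contain {a, b, c, d, e, f, g}, the full vertex set. Edge coverage: each edge of G has both endpoints in at least one bag. Running intersection: for every vertex, the bags containing it form a connected subtree. All three properties hold, so this is a valid tree decomposition of width max|bag| − 1 = 2, and hence tw(G) ≤ 2.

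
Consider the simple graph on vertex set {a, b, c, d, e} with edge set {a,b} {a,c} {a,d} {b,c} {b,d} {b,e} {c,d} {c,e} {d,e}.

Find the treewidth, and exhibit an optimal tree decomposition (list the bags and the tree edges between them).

Each bag holds 4 vertices, so the decomposition has width 3, which upper-bounds the treewidth. Conversely, {b, c, d, e} is a clique of size 4, and the vertices of any clique must share a bag in every tree decomposition; so some bag has ≥ 4 vertices and tw(G) ≥ 3. Combining the bounds, tw(G) = 3.

Treewidth 3.
One such decomposition:
Bags: B1 = {b, c, d, e}  B2 = {a, b, c, d}
Tree: B1–B2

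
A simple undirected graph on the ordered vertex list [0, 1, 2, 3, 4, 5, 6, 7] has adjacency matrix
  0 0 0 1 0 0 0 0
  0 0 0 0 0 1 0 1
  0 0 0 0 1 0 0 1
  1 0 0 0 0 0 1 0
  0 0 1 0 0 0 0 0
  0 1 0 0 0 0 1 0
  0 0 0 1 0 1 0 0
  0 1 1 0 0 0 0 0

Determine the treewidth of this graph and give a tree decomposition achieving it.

Each bag holds 2 vertices, so the decomposition has width 1, which upper-bounds the treewidth. Since G has at least one edge (e.g. 4–2), it is not an edgeless graph, so tw(G) ≥ 1. Combining the bounds, tw(G) = 1.

Treewidth 1.
One optimal decomposition is:
Bags: B1 = {2, 4}  B2 = {2, 7}  B3 = {1, 7}  B4 = {1, 5}  B5 = {5, 6}  B6 = {3, 6}  B7 = {0, 3}
Tree: B1–B2, B2–B3, B3–B4, B4–B5, B5–B6, B6–B7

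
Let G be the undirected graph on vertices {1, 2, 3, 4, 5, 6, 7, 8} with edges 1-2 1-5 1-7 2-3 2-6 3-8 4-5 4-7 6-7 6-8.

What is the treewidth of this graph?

A width-2 tree decomposition is:
Bags: B1 = {4, 5, 7}  B2 = {1, 5, 7}  B3 = {1, 6, 7}  B4 = {1, 2, 6}  B5 = {2, 6, 8}  B6 = {2, 3, 8}
Tree: B1–B2, B2–B3, B3–B4, B4–B5, B5–B6
The largest bag has 3 vertices, giving width 2; this decomposition certifies tw(G) ≤ 2. The edges 4–5–1–7–4 form a cycle, so G is not a tree and its treewidth is at least 2. Combining the bounds, tw(G) = 2.

2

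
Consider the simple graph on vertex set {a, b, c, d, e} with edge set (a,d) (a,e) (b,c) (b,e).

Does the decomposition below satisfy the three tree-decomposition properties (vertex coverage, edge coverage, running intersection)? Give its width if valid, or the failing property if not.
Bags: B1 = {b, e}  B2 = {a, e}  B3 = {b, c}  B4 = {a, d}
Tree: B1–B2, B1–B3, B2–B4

Yes; width 1.

Vertex coverage: the bags together contain {a, b, c, d, e}, the full vertex set. Edge coverage: each edge of G has both endpoints in at least one bag. Running intersection: for every vertex, the bags containing it form a connected subtree. All three properties hold, so this is a valid tree decomposition of width max|bag| − 1 = 1, and hence tw(G) ≤ 1.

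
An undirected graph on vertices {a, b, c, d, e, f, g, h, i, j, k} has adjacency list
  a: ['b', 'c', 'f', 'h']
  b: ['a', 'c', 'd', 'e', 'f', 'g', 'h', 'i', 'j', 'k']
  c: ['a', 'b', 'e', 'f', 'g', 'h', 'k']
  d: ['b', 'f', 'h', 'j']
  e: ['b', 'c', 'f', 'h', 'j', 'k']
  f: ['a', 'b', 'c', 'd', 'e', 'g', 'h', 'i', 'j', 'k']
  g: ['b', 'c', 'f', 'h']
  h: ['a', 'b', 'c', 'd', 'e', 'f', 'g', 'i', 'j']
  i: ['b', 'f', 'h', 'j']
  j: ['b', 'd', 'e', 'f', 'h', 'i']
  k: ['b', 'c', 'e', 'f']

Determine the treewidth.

4

A width-4 tree decomposition is:
Bags: B1 = {b, c, e, f, k}  B2 = {b, c, e, f, h}  B3 = {b, e, f, h, j}  B4 = {a, b, c, f, h}  B5 = {b, c, f, g, h}  B6 = {b, d, f, h, j}  B7 = {b, f, h, i, j}
Tree: B1–B2, B2–B3, B2–B4, B2–B5, B3–B6, B6–B7
Each bag holds 5 vertices, so the decomposition has width 4, which upper-bounds the treewidth. For the lower bound, the 5 vertices {b, d, f, h, j} are pairwise adjacent, and any tree decomposition puts a clique entirely inside one bag — forcing width ≥ 4. Combining the bounds, tw(G) = 4.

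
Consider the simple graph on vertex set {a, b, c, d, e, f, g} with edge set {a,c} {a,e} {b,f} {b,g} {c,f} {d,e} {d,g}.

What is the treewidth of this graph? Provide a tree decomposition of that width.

Each bag holds 3 vertices, so the decomposition has width 2, which upper-bounds the treewidth. Since g–b–f–c–a–e–d–g is a cycle in G, G is not acyclic. Forests are exactly the graphs of treewidth ≤ 1, so tw(G) ≥ 2. Hence tw(G) = 2 exactly.

Treewidth 2.
One such decomposition:
Bags: B1 = {b, f, g}  B2 = {c, f, g}  B3 = {a, c, g}  B4 = {a, e, g}  B5 = {d, e, g}
Tree: B1–B2, B2–B3, B3–B4, B4–B5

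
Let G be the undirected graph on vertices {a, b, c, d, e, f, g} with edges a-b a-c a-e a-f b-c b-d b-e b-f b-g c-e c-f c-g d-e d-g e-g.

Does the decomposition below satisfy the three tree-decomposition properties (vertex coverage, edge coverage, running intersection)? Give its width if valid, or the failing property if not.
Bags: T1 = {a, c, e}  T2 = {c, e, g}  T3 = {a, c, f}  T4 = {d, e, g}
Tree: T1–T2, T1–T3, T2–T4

A tree decomposition must satisfy three properties: every vertex lies in some bag; for every edge, both endpoints lie together in some bag; and for every vertex, the bags containing it form a connected subtree. Here vertex b appears in no bag, so the decomposition is invalid.

No — vertex b appears in no bag.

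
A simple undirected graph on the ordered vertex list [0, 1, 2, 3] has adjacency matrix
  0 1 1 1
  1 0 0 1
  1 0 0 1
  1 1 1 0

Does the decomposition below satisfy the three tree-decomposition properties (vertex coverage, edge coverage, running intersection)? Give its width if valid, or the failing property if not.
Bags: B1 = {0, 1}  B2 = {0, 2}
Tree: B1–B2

No — vertex 3 appears in no bag.

A tree decomposition must satisfy three properties: every vertex lies in some bag; for every edge, both endpoints lie together in some bag; and for every vertex, the bags containing it form a connected subtree. Here vertex 3 appears in no bag, so the decomposition is invalid.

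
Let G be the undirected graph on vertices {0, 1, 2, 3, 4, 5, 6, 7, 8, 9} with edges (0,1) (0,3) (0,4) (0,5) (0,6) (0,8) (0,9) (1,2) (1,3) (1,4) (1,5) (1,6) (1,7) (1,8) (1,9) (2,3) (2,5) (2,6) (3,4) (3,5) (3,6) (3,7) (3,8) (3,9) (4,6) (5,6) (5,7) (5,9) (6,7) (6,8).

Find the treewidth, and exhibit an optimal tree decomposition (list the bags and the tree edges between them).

Every bag has size at most 5, so the width is 5 − 1 = 4 and tw(G) ≤ 4. For the lower bound, the 5 vertices {0, 1, 3, 5, 9} are pairwise adjacent, and any tree decomposition puts a clique entirely inside one bag — forcing width ≥ 4. Hence tw(G) = 4 exactly.

Treewidth 4.
Bags: B1 = {0, 1, 3, 5, 6}  B2 = {0, 1, 3, 5, 9}  B3 = {0, 1, 3, 6, 8}  B4 = {1, 2, 3, 5, 6}  B5 = {1, 3, 5, 6, 7}  B6 = {0, 1, 3, 4, 6}
Tree: B1–B2, B1–B3, B1–B4, B1–B5, B1–B6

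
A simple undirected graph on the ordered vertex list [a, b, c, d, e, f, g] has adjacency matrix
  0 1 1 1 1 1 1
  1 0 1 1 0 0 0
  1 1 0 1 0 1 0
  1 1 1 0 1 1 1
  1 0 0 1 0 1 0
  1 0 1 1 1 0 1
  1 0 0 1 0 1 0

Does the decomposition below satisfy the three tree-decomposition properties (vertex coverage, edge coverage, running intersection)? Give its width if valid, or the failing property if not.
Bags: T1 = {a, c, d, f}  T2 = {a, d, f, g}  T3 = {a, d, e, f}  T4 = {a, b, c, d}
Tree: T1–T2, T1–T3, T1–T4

Yes; width 3.

Checking the three conditions: (i) the bags cover all of {a, b, c, d, e, f, g}; (ii) for each edge, some bag contains both endpoints; (iii) the bags containing any fixed vertex form a subtree. All hold, so the decomposition is valid with width 4 − 1 = 3.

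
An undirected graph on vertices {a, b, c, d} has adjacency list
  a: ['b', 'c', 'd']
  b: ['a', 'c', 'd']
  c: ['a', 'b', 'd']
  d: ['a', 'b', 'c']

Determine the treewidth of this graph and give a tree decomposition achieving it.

Treewidth 3.
Bags: B1 = {a, b, c, d}
Tree: (single bag)

With just one bag of size 4, the width is 4 − 1 = 3, so tw(G) ≤ 3. For the lower bound, the 4 vertices {a, b, c, d} are pairwise adjacent, and any tree decomposition puts a clique entirely inside one bag — forcing width ≥ 3. Therefore the treewidth is 3.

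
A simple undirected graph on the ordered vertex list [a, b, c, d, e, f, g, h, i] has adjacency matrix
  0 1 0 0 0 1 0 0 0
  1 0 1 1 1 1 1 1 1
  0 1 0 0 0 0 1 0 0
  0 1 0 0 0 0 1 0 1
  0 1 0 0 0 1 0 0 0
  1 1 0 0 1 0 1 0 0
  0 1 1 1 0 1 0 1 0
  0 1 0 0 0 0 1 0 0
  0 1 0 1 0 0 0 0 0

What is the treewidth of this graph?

2

A width-2 tree decomposition is:
Bags: B1 = {b, d, g}  B2 = {b, f, g}  B3 = {b, c, g}  B4 = {b, g, h}  B5 = {b, e, f}  B6 = {b, d, i}  B7 = {a, b, f}
Tree: B1–B2, B2–B3, B2–B4, B2–B5, B1–B6, B2–B7
Every bag has size at most 3, so the width is 3 − 1 = 2 and tw(G) ≤ 2. For the lower bound, the 3 vertices {b, d, g} are pairwise adjacent, and any tree decomposition puts a clique entirely inside one bag — forcing width ≥ 2. The upper and lower bounds meet at 2, so that is the treewidth.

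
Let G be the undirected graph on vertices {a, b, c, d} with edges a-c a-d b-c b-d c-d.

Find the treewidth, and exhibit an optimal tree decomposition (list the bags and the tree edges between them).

Treewidth 2.
Bags: B1 = {b, c, d}  B2 = {a, c, d}
Tree: B1–B2

The largest bag has 3 vertices, giving width 2; this decomposition certifies tw(G) ≤ 2. Conversely, {a, c, d} is a clique of size 3, and the vertices of any clique must share a bag in every tree decomposition; so some bag has ≥ 3 vertices and tw(G) ≥ 2. Combining the bounds, tw(G) = 2.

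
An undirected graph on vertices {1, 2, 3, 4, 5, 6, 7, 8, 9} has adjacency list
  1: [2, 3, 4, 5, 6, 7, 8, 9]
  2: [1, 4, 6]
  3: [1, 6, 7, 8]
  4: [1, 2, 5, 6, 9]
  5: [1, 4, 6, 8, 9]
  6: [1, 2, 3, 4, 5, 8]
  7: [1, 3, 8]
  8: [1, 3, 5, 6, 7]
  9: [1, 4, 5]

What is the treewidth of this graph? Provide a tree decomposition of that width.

Each bag holds 4 vertices, so the decomposition has width 3, which upper-bounds the treewidth. For the lower bound, the 4 vertices {1, 4, 5, 9} are pairwise adjacent, and any tree decomposition puts a clique entirely inside one bag — forcing width ≥ 3. Hence tw(G) = 3 exactly.

Treewidth 3.
Bags: B1 = {1, 4, 5, 6}  B2 = {1, 5, 6, 8}  B3 = {1, 3, 6, 8}  B4 = {1, 4, 5, 9}  B5 = {1, 3, 7, 8}  B6 = {1, 2, 4, 6}
Tree: B1–B2, B2–B3, B1–B4, B3–B5, B1–B6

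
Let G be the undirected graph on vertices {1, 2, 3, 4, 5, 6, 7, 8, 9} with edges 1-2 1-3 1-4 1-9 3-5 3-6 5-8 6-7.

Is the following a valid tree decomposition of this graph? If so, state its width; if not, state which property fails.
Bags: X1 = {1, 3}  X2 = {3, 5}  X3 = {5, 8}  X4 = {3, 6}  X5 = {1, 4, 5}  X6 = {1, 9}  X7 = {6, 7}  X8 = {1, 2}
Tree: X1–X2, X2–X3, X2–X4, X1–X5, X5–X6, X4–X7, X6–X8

A tree decomposition must satisfy three properties: every vertex lies in some bag; for every edge, both endpoints lie together in some bag; and for every vertex, the bags containing it form a connected subtree. Here bags containing vertex 5 are not connected in the tree, so the decomposition is invalid.

No — bags containing vertex 5 are not connected in the tree.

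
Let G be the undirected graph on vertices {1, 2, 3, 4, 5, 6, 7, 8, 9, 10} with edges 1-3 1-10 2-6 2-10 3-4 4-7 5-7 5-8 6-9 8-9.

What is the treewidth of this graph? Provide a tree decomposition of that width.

Every bag has size at most 3, so the width is 3 − 1 = 2 and tw(G) ≤ 2. Since 4–7–5–8–9–6–2–10–1–3–4 is a cycle in G, G is not acyclic. Forests are exactly the graphs of treewidth ≤ 1, so tw(G) ≥ 2. Combining the bounds, tw(G) = 2.

Treewidth 2.
One such decomposition:
Bags: B1 = {4, 5, 7}  B2 = {4, 5, 8}  B3 = {4, 8, 9}  B4 = {4, 6, 9}  B5 = {2, 4, 6}  B6 = {2, 4, 10}  B7 = {1, 4, 10}  B8 = {1, 3, 4}
Tree: B1–B2, B2–B3, B3–B4, B4–B5, B5–B6, B6–B7, B7–B8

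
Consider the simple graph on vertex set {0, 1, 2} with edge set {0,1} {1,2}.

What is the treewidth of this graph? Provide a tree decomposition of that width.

Every bag has size at most 2, so the width is 2 − 1 = 1 and tw(G) ≤ 1. G has an edge, so its treewidth is at least 1. Combining the bounds, tw(G) = 1.

Treewidth 1.
One such decomposition:
Bags: B1 = {0, 1}  B2 = {1, 2}
Tree: B1–B2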